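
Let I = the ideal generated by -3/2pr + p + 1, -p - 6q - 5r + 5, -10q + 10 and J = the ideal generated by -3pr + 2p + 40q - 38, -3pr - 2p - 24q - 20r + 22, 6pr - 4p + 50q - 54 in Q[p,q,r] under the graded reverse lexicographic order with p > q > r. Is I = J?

Yes, the ideals are equal.

Two ideals are equal iff their reduced Gröbner bases coincide (the reduced basis is unique for a fixed ordering).
Buchberger on the first generating set:
f_1 = -3/2pr + p + 1, LT = pr.
f_2 = -p - 6q - 5r + 5, LT = p.
f_3 = -10q + 10, LT = q.

S(f_1,f_2): lcm = pr. S = -6qr - 5r^2 - 2/3p + 5r - 2/3.
  reduce S modulo (f_1, f_2, f_3):
  remainder -5r^2 + 7/3r ≠ 0; add g_4 = -5r^2 + 7/3r to the basis.

The other S-polynomials (S(f_1,f_3), S(f_2,f_3), S(f_1,g_4), S(f_2,g_4), S(f_3,g_4)) all reduce to 0 modulo the current basis, so we have a Gröbner basis.
Inter-reduce: drop elements whose leading term is divisible by another's, tail-reduce, and make monic.
Reduced Gröbner basis: {r^2 - 7/15r, p + 5r + 1, q - 1}.

Buchberger on the second generating set:
h_1 = -3pr + 2p + 40q - 38, LT = pr.
h_2 = -3pr - 2p - 24q - 20r + 22, LT = pr.
h_3 = 6pr - 4p + 50q - 54, LT = pr.

S(h_1,h_2): lcm = pr. S = -4/3p - 64/3q - 20/3r + 20.
  reduce S modulo (h_1, h_2, h_3):
  remainder -4/3p - 64/3q - 20/3r + 20 ≠ 0; add k_4 = -4/3p - 64/3q - 20/3r + 20 to the basis.

S(h_1,h_3): lcm = pr. S = -65/3q + 65/3.
  reduce S modulo (h_1, h_2, h_3, k_4):
  remainder -65/3q + 65/3 ≠ 0; add k_5 = -65/3q + 65/3 to the basis.

S(h_1,k_4): lcm = pr. S = -16qr - 5r^2 - 2/3p - 40/3q + 15r + 38/3.
  reduce S modulo (h_1, h_2, h_3, k_4, k_5):
  remainder -5r^2 + 7/3r ≠ 0; add k_6 = -5r^2 + 7/3r to the basis.

The other S-polynomials (S(h_2,h_3), S(h_2,k_4), S(h_3,k_4), S(h_1,k_5), S(h_2,k_5), S(h_3,k_5), S(k_4,k_5), S(h_1,k_6), S(h_2,k_6), S(h_3,k_6), S(k_4,k_6), S(k_5,k_6)) all reduce to 0 modulo the current basis, so we have a Gröbner basis.
Inter-reduce: drop elements whose leading term is divisible by another's, tail-reduce, and make monic.
Reduced Gröbner basis: {r^2 - 7/15r, p + 5r + 1, q - 1}.

These coincide, so the ideals are equal.
The same test decides containment: I ⊆ J iff every generator of I reduces to 0 modulo a Gröbner basis of J.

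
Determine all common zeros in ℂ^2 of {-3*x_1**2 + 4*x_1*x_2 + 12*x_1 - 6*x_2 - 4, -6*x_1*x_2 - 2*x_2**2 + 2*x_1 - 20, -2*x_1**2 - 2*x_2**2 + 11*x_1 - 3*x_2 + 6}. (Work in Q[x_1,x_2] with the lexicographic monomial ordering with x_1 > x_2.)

{(2, -4)}

Compute a lex Gröbner basis by Buchberger's algorithm.
f_1 = -3*x_1**2 + 4*x_1*x_2 + 12*x_1 - 6*x_2 - 4, LT = x_1**2.
f_2 = -6*x_1*x_2 + 2*x_1 - 2*x_2**2 - 20, LT = x_1*x_2.
f_3 = -2*x_1**2 + 11*x_1 - 2*x_2**2 - 3*x_2 + 6, LT = x_1**2.

S(f_1,f_2): lcm = x_1**2*x_2. S = 1/3*x_1**2 - 5/3*x_1*x_2**2 - 4*x_1*x_2 - 10/3*x_1 + 2*x_2**2 + 4/3*x_2.
  leading term x_1**2: subtract (-1/9)·f_1 from 1/3*x_1**2 - 5/3*x_1*x_2**2 - 4*x_1*x_2 - 10/3*x_1 + 2*x_2**2 + 4/3*x_2 → -5/3*x_1*x_2**2 - 32/9*x_1*x_2 - 2*x_1 + 2*x_2**2 + 2/3*x_2 - 4/9
  leading term x_1*x_2**2: subtract (5/18*x_2)·f_2 from -5/3*x_1*x_2**2 - 32/9*x_1*x_2 - 2*x_1 + 2*x_2**2 + 2/3*x_2 - 4/9 → -37/9*x_1*x_2 - 2*x_1 + 5/9*x_2**3 + 2*x_2**2 + 56/9*x_2 - 4/9
  leading term x_1*x_2: subtract (37/54)·f_2 from -37/9*x_1*x_2 - 2*x_1 + 5/9*x_2**3 + 2*x_2**2 + 56/9*x_2 - 4/9 → -91/27*x_1 + 5/9*x_2**3 + 91/27*x_2**2 + 56/9*x_2 + 358/27
  leading term x_1: no divisor's leading term divides it; move -91/27*x_1 to the remainder.
  leading term x_2**3: no divisor's leading term divides it; move 5/9*x_2**3 to the remainder.
  leading term x_2**2: no divisor's leading term divides it; move 91/27*x_2**2 to the remainder.
  leading term x_2: no divisor's leading term divides it; move 56/9*x_2 to the remainder.
  leading term 1: no divisor's leading term divides it; move 358/27 to the remainder.
  remainder -91/27*x_1 + 5/9*x_2**3 + 91/27*x_2**2 + 56/9*x_2 + 358/27 ≠ 0; add h_4 = -91/27*x_1 + 5/9*x_2**3 + 91/27*x_2**2 + 56/9*x_2 + 358/27 to the basis.

S(f_1,f_3): lcm = x_1**2. S = -4/3*x_1*x_2 + 3/2*x_1 - x_2**2 + 1/2*x_2 + 13/3.
  leading term x_1*x_2: subtract (2/9)·f_2 from -4/3*x_1*x_2 + 3/2*x_1 - x_2**2 + 1/2*x_2 + 13/3 → 19/18*x_1 - 5/9*x_2**2 + 1/2*x_2 + 79/9
  leading term x_1: subtract (-57/182)·h_4 from 19/18*x_1 - 5/9*x_2**2 + 1/2*x_2 + 79/9 → 95/546*x_2**3 + 1/2*x_2**2 + 191/78*x_2 + 3530/273
  leading term x_2**3: no divisor's leading term divides it; move 95/546*x_2**3 to the remainder.
  leading term x_2**2: no divisor's leading term divides it; move 1/2*x_2**2 to the remainder.
  leading term x_2: no divisor's leading term divides it; move 191/78*x_2 to the remainder.
  leading term 1: no divisor's leading term divides it; move 3530/273 to the remainder.
  remainder 95/546*x_2**3 + 1/2*x_2**2 + 191/78*x_2 + 3530/273 ≠ 0; add h_5 = 95/546*x_2**3 + 1/2*x_2**2 + 191/78*x_2 + 3530/273 to the basis.

S(f_2,f_3): lcm = x_1**2*x_2. S = -1/3*x_1**2 + 1/3*x_1*x_2**2 + 11/2*x_1*x_2 + 10/3*x_1 - x_2**3 - 3/2*x_2**2 + 3*x_2.
  leading term x_1**2: subtract (1/9)·f_1 from -1/3*x_1**2 + 1/3*x_1*x_2**2 + 11/2*x_1*x_2 + 10/3*x_1 - x_2**3 - 3/2*x_2**2 + 3*x_2 → 1/3*x_1*x_2**2 + 91/18*x_1*x_2 + 2*x_1 - x_2**3 - 3/2*x_2**2 + 11/3*x_2 + 4/9
  leading term x_1*x_2**2: subtract (-1/18*x_2)·f_2 from 1/3*x_1*x_2**2 + 91/18*x_1*x_2 + 2*x_1 - x_2**3 - 3/2*x_2**2 + 11/3*x_2 + 4/9 → 31/6*x_1*x_2 + 2*x_1 - 10/9*x_2**3 - 3/2*x_2**2 + 23/9*x_2 + 4/9
  leading term x_1*x_2: subtract (-31/36)·f_2 from 31/6*x_1*x_2 + 2*x_1 - 10/9*x_2**3 - 3/2*x_2**2 + 23/9*x_2 + 4/9 → 67/18*x_1 - 10/9*x_2**3 - 29/9*x_2**2 + 23/9*x_2 - 151/9
  leading term x_1: subtract (-201/182)·h_4 from 67/18*x_1 - 10/9*x_2**3 - 29/9*x_2**2 + 23/9*x_2 - 151/9 → -815/1638*x_2**3 + 1/2*x_2**2 + 1103/117*x_2 - 1748/819
  leading term x_2**3: subtract (-163/57)·h_5 from -815/1638*x_2**3 + 1/2*x_2**2 + 1103/117*x_2 - 1748/819 → 110/57*x_2**2 + 1873/114*x_2 + 662/19
  leading term x_2**2: no divisor's leading term divides it; move 110/57*x_2**2 to the remainder.
  leading term x_2: no divisor's leading term divides it; move 1873/114*x_2 to the remainder.
  leading term 1: no divisor's leading term divides it; move 662/19 to the remainder.
  remainder 110/57*x_2**2 + 1873/114*x_2 + 662/19 ≠ 0; add h_6 = 110/57*x_2**2 + 1873/114*x_2 + 662/19 to the basis.

S(f_2,h_5): lcm = x_1*x_2**3. S = -914/285*x_1*x_2**2 - 1337/95*x_1*x_2 - 1412/19*x_1 + 1/3*x_2**4 + 10/3*x_2**2.
  leading term x_1*x_2**2: subtract (457/855*x_2)·f_2 from -914/285*x_1*x_2**2 - 1337/95*x_1*x_2 - 1412/19*x_1 + 1/3*x_2**4 + 10/3*x_2**2 → -12947/855*x_1*x_2 - 1412/19*x_1 + 1/3*x_2**4 + 914/855*x_2**3 + 10/3*x_2**2 + 1828/171*x_2
  leading term x_1*x_2: subtract (12947/5130)·f_2 from -12947/855*x_1*x_2 - 1412/19*x_1 + 1/3*x_2**4 + 914/855*x_2**3 + 10/3*x_2**2 + 1828/171*x_2 → -203567/2565*x_1 + 1/3*x_2**4 + 914/855*x_2**3 + 21497/2565*x_2**2 + 1828/171*x_2 + 25894/513
  leading term x_1: subtract (2237/95)·h_4 from -203567/2565*x_1 + 1/3*x_2**4 + 914/855*x_2**3 + 21497/2565*x_2**2 + 1828/171*x_2 + 25894/513 → 1/3*x_2**4 - 10271/855*x_2**3 - 4046/57*x_2**2 - 116132/855*x_2 - 223792/855
  leading term x_2**4: subtract (182/95*x_2)·h_5 from 1/3*x_2**4 - 10271/855*x_2**3 - 4046/57*x_2**2 - 116132/855*x_2 - 223792/855 → -2218/171*x_2**3 - 7189/95*x_2**2 - 137312/855*x_2 - 223792/855
  leading term x_2**3: subtract (-403676/5415)·h_5 from -2218/171*x_2**3 - 7189/95*x_2**2 - 137312/855*x_2 - 223792/855 → -41587/1083*x_2**2 + 118846/5415*x_2 + 1267448/1805
  leading term x_2**2: subtract (-41587/2090)·h_6 from -41587/1083*x_2**2 + 118846/5415*x_2 + 1267448/1805 → 291655/836*x_2 + 291655/209
  leading term x_2: no divisor's leading term divides it; move 291655/836*x_2 to the remainder.
  leading term 1: no divisor's leading term divides it; move 291655/209 to the remainder.
  remainder 291655/836*x_2 + 291655/209 ≠ 0; add h_7 = 291655/836*x_2 + 291655/209 to the basis.

The other S-polynomials (S(f_1,h_4), S(f_2,h_4), S(f_3,h_4), S(f_1,h_5), S(f_3,h_5), S(h_4,h_5), S(f_1,h_6), S(f_2,h_6), S(f_3,h_6), S(h_4,h_6), S(h_5,h_6), S(f_1,h_7), S(f_2,h_7), S(f_3,h_7), S(h_4,h_7), S(h_5,h_7), S(h_6,h_7)) all reduce to 0 modulo the current basis, so we have a Gröbner basis.
Inter-reduce: drop elements whose leading term is divisible by another's, tail-reduce, and make monic.
Reduced Gröbner basis: {x_1 - 2, x_2 + 4}.

Elimination: the polynomial x_2 + 4 lies in the elimination ideal for x_2, so x_2 ∈ {-4}. For each such x_2, the remaining basis elements (now univariate) give the rest of the solution.
  x_2 = -4: the earlier basis element becomes x_1 - 2 = 0, giving x_1 = 2 — point (2, -4).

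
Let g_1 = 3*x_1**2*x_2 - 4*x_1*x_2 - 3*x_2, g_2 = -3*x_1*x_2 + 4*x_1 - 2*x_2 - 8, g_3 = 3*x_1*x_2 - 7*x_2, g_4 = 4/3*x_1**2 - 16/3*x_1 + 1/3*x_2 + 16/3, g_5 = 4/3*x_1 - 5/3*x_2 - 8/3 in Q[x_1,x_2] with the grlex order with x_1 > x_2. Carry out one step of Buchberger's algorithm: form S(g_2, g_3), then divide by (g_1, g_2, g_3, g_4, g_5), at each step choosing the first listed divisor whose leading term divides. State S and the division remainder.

S(g_2, g_3) = -4/3*x_1 + 3*x_2 + 8/3; remainder on division = 4/3*x_2.

lcm(LM(g_2), LM(g_3)) = x_1*x_2.
S = (lcm/LT(g_2))·g_2 − (lcm/LT(g_3))·g_3 = -4/3*x_1 + 3*x_2 + 8/3.
Reduce S modulo (g_1, g_2, g_3, g_4, g_5) in that order:
  leading term x_1: subtract (-1)·g_5 from -4/3*x_1 + 3*x_2 + 8/3 → 4/3*x_2
  leading term x_2: no divisor's leading term divides it; move 4/3*x_2 to the remainder.
The remainder 4/3*x_2 is nonzero, so it would be added as the next basis element.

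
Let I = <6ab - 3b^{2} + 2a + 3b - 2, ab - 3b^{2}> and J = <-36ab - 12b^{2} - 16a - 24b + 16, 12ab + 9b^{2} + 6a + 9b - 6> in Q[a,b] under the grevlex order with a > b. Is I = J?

For a fixed monomial order, each ideal has a unique reduced Gröbner basis; comparing bases decides equality.
Buchberger on the first generating set:
f_1 = 6ab - 3b^{2} + 2a + 3b - 2, LT = ab.
f_2 = ab - 3b^{2}, LT = ab.

S(f_1,f_2): lcm = ab. S = \tfrac{5}{2}b^{2} + \tfrac{1}{3}a + \tfrac{1}{2}b - \tfrac{1}{3}.
  leading term b^{2}: no divisor's leading term divides it; move \tfrac{5}{2}b^{2} to the remainder.
  leading term a: no divisor's leading term divides it; move \tfrac{1}{3}a to the remainder.
  leading term b: no divisor's leading term divides it; move \tfrac{1}{2}b to the remainder.
  leading term 1: no divisor's leading term divides it; move -\tfrac{1}{3} to the remainder.
  remainder \tfrac{5}{2}b^{2} + \tfrac{1}{3}a + \tfrac{1}{2}b - \tfrac{1}{3} ≠ 0; add g_3 = \tfrac{5}{2}b^{2} + \tfrac{1}{3}a + \tfrac{1}{2}b - \tfrac{1}{3} to the basis.

S(f_1,g_3): lcm = ab^{2}. S = -\tfrac{1}{2}b^{3} - \tfrac{2}{15}a^{2} + \tfrac{2}{15}ab + \tfrac{1}{2}b^{2} + \tfrac{2}{15}a - \tfrac{1}{3}b.
  leading term b^{3}: subtract (-\tfrac{1}{5}b)·g_3 from -\tfrac{1}{2}b^{3} - \tfrac{2}{15}a^{2} + \tfrac{2}{15}ab + \tfrac{1}{2}b^{2} + \tfrac{2}{15}a - \tfrac{1}{3}b → -\tfrac{2}{15}a^{2} + \tfrac{1}{5}ab + \tfrac{3}{5}b^{2} + \tfrac{2}{15}a - \tfrac{2}{5}b
  leading term a^{2}: no divisor's leading term divides it; move -\tfrac{2}{15}a^{2} to the remainder.
  leading term ab: subtract (\tfrac{1}{30})·f_1 from \tfrac{1}{5}ab + \tfrac{3}{5}b^{2} + \tfrac{2}{15}a - \tfrac{2}{5}b → \tfrac{7}{10}b^{2} + \tfrac{1}{15}a - \tfrac{1}{2}b + \tfrac{1}{15}
  leading term b^{2}: subtract (\tfrac{7}{25})·g_3 from \tfrac{7}{10}b^{2} + \tfrac{1}{15}a - \tfrac{1}{2}b + \tfrac{1}{15} → -\tfrac{2}{75}a - \tfrac{16}{25}b + \tfrac{4}{25}
  leading term a: no divisor's leading term divides it; move -\tfrac{2}{75}a to the remainder.
  leading term b: no divisor's leading term divides it; move -\tfrac{16}{25}b to the remainder.
  leading term 1: no divisor's leading term divides it; move \tfrac{4}{25} to the remainder.
  remainder -\tfrac{2}{15}a^{2} - \tfrac{2}{75}a - \tfrac{16}{25}b + \tfrac{4}{25} ≠ 0; add g_4 = -\tfrac{2}{15}a^{2} - \tfrac{2}{75}a - \tfrac{16}{25}b + \tfrac{4}{25} to the basis.

The other S-polynomials (S(f_2,g_3), S(f_1,g_4), S(f_2,g_4), S(g_3,g_4)) all reduce to 0 modulo the current basis, so we have a Gröbner basis.
Inter-reduce: drop elements whose leading term is divisible by another's, tail-reduce, and make monic.
Reduced Gröbner basis: {a^{2} + \tfrac{1}{5}a + \tfrac{24}{5}b - \tfrac{6}{5}, ab + \tfrac{2}{5}a + \tfrac{3}{5}b - \tfrac{2}{5}, b^{2} + \tfrac{2}{15}a + \tfrac{1}{5}b - \tfrac{2}{15}}.

Buchberger on the second generating set:
h_1 = -36ab - 12b^{2} - 16a - 24b + 16, LT = ab.
h_2 = 12ab + 9b^{2} + 6a + 9b - 6, LT = ab.

S(h_1,h_2): lcm = ab. S = -\tfrac{5}{12}b^{2} - \tfrac{1}{18}a - \tfrac{1}{12}b + \tfrac{1}{18}.
  leading term b^{2}: no divisor's leading term divides it; move -\tfrac{5}{12}b^{2} to the remainder.
  leading term a: no divisor's leading term divides it; move -\tfrac{1}{18}a to the remainder.
  leading term b: no divisor's leading term divides it; move -\tfrac{1}{12}b to the remainder.
  leading term 1: no divisor's leading term divides it; move \tfrac{1}{18} to the remainder.
  remainder -\tfrac{5}{12}b^{2} - \tfrac{1}{18}a - \tfrac{1}{12}b + \tfrac{1}{18} ≠ 0; add k_3 = -\tfrac{5}{12}b^{2} - \tfrac{1}{18}a - \tfrac{1}{12}b + \tfrac{1}{18} to the basis.

S(h_1,k_3): lcm = ab^{2}. S = \tfrac{1}{3}b^{3} - \tfrac{2}{15}a^{2} + \tfrac{11}{45}ab + \tfrac{2}{3}b^{2} + \tfrac{2}{15}a - \tfrac{4}{9}b.
  leading term b^{3}: subtract (-\tfrac{4}{5}b)·k_3 from \tfrac{1}{3}b^{3} - \tfrac{2}{15}a^{2} + \tfrac{11}{45}ab + \tfrac{2}{3}b^{2} + \tfrac{2}{15}a - \tfrac{4}{9}b → -\tfrac{2}{15}a^{2} + \tfrac{1}{5}ab + \tfrac{3}{5}b^{2} + \tfrac{2}{15}a - \tfrac{2}{5}b
  leading term a^{2}: no divisor's leading term divides it; move -\tfrac{2}{15}a^{2} to the remainder.
  leading term ab: subtract (-\tfrac{1}{180})·h_1 from \tfrac{1}{5}ab + \tfrac{3}{5}b^{2} + \tfrac{2}{15}a - \tfrac{2}{5}b → \tfrac{8}{15}b^{2} + \tfrac{2}{45}a - \tfrac{8}{15}b + \tfrac{4}{45}
  leading term b^{2}: subtract (-\tfrac{32}{25})·k_3 from \tfrac{8}{15}b^{2} + \tfrac{2}{45}a - \tfrac{8}{15}b + \tfrac{4}{45} → -\tfrac{2}{75}a - \tfrac{16}{25}b + \tfrac{4}{25}
  leading term a: no divisor's leading term divides it; move -\tfrac{2}{75}a to the remainder.
  leading term b: no divisor's leading term divides it; move -\tfrac{16}{25}b to the remainder.
  leading term 1: no divisor's leading term divides it; move \tfrac{4}{25} to the remainder.
  remainder -\tfrac{2}{15}a^{2} - \tfrac{2}{75}a - \tfrac{16}{25}b + \tfrac{4}{25} ≠ 0; add k_4 = -\tfrac{2}{15}a^{2} - \tfrac{2}{75}a - \tfrac{16}{25}b + \tfrac{4}{25} to the basis.

The other S-polynomials (S(h_2,k_3), S(h_1,k_4), S(h_2,k_4), S(k_3,k_4)) all reduce to 0 modulo the current basis, so we have a Gröbner basis.
Inter-reduce: drop elements whose leading term is divisible by another's, tail-reduce, and make monic.
Reduced Gröbner basis: {a^{2} + \tfrac{1}{5}a + \tfrac{24}{5}b - \tfrac{6}{5}, ab + \tfrac{2}{5}a + \tfrac{3}{5}b - \tfrac{2}{5}, b^{2} + \tfrac{2}{15}a + \tfrac{1}{5}b - \tfrac{2}{15}}.

These coincide, so the ideals are equal.
The choice of monomial ordering does not affect the verdict — as long as both bases are computed under the same ordering, their equality decides ideal equality.

Yes, the ideals are equal.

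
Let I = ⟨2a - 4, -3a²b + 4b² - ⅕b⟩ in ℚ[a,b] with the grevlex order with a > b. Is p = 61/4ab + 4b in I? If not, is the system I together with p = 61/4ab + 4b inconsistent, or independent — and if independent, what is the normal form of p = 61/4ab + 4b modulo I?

First compute the reduced Gröbner basis of I by Buchberger's algorithm.
f_1 = 2a - 4, LT = a.
f_2 = -3a²b + 4b² - ⅕b, LT = a²b.

S(f_1,f_2): lcm = a²b. S = -2ab + 4/3b² - 1/15b.
  leading term ab: subtract (-b)·f_1 from -2ab + 4/3b² - 1/15b → 4/3b² - 61/15b
  leading term b²: no divisor's leading term divides it; move 4/3b² to the remainder.
  leading term b: no divisor's leading term divides it; move -61/15b to the remainder.
  remainder 4/3b² - 61/15b ≠ 0; add h_3 = 4/3b² - 61/15b to the basis.

The other S-polynomials (S(f_1,h_3), S(f_2,h_3)) all reduce to 0 modulo the current basis, so we have a Gröbner basis.
Inter-reduce: drop elements whose leading term is divisible by another's, tail-reduce, and make monic.
Reduced Gröbner basis: {b² - 61/20b, a - 2}.
Label its elements g_1 = b² - 61/20b, g_2 = a - 2.

Reduce p = 61/4ab + 4b modulo G:
  leading term ab: subtract (61/4b)·g_2 from 61/4ab + 4b → 69/2b
  leading term b: no divisor's leading term divides it; move 69/2b to the remainder.
  normal form = 69/2b.
The normal form is nonzero, so p ∉ I. Since p minus its normal form lies in I, I + (p) = I + (r) where r = 69/2b; decide whether this ideal is the whole ring.
Run Buchberger on G together with r (pairs among the g_i already reduce to 0 since G is a Gröbner basis):
g_1 = b² - 61/20b, LT = b².
g_2 = a - 2, LT = a.
r = 69/2b, LT = b.

The S-polynomials (S(g_1,g_2), S(g_1,r), S(g_2,r)) all reduce to 0 modulo the current basis, so we have a Gröbner basis.
Inter-reduce: drop elements whose leading term is divisible by another's, tail-reduce, and make monic.
Reduced Gröbner basis: {a - 2, b}.
The reduced Gröbner basis of I + (p) is {a - 2, b} ≠ {1}, a proper ideal, so the enlarged system stays consistent: p is independent of I, with normal form 69/2b.

61/4ab + 4b is independent of I; its normal form modulo I is 69/2b.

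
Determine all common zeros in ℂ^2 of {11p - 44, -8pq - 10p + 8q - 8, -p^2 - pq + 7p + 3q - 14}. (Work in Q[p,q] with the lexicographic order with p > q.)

{(4, -2)}

Compute a lex Gröbner basis by Buchberger's algorithm.
f_1 = 11p - 44, LT = p.
f_2 = -8pq - 10p + 8q - 8, LT = pq.
f_3 = -p^2 - pq + 7p + 3q - 14, LT = p^2.

S(f_1,f_2): lcm = pq. S = -5/4p - 3q - 1.
  leading term p: subtract (-5/44)·f_1 from -5/4p - 3q - 1 → -3q - 6
  leading term q: no divisor's leading term divides it; move -3q to the remainder.
  leading term 1: no divisor's leading term divides it; move -6 to the remainder.
  remainder -3q - 6 ≠ 0; add h_4 = -3q - 6 to the basis.

The other S-polynomials (S(f_1,f_3), S(f_2,f_3), S(f_1,h_4), S(f_2,h_4), S(f_3,h_4)) all reduce to 0 modulo the current basis, so we have a Gröbner basis.
Inter-reduce: drop elements whose leading term is divisible by another's, tail-reduce, and make monic.
Reduced Gröbner basis: {p - 4, q + 2}.

From the last basis element, q + 2 = 0, so q takes values in {-2}. Each choice, substituted upward through the basis, yields the corresponding point(s) of the solution set.
  q = -2: the earlier basis element becomes p - 4 = 0, giving p = 4 — point (4, -2).
Zero-dimensionality of the ideal guarantees finitely many solutions over ℂ.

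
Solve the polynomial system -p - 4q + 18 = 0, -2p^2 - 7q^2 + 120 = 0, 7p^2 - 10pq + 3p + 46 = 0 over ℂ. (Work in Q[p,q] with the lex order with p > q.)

Compute a lex Gröbner basis by Buchberger's algorithm.
f_1 = -p - 4q + 18, LT = p.
f_2 = -2p^2 - 7q^2 + 120, LT = p^2.
f_3 = 7p^2 - 10pq + 3p + 46, LT = p^2.

S(f_1,f_2): lcm = p^2. S = 4pq - 18p - 7/2q^2 + 60.
  leading term pq: subtract (-4q)·f_1 from 4pq - 18p - 7/2q^2 + 60 → -18p - 39/2q^2 + 72q + 60
  leading term p: subtract (18)·f_1 from -18p - 39/2q^2 + 72q + 60 → -39/2q^2 + 144q - 264
  leading term q^2: no divisor's leading term divides it; move -39/2q^2 to the remainder.
  leading term q: no divisor's leading term divides it; move 144q to the remainder.
  leading term 1: no divisor's leading term divides it; move -264 to the remainder.
  remainder -39/2q^2 + 144q - 264 ≠ 0; add h_4 = -39/2q^2 + 144q - 264 to the basis.

S(f_1,f_3): lcm = p^2. S = 38/7pq - 129/7p - 46/7.
  leading term pq: subtract (-38/7q)·f_1 from 38/7pq - 129/7p - 46/7 → -129/7p - 152/7q^2 + 684/7q - 46/7
  leading term p: subtract (129/7)·f_1 from -129/7p - 152/7q^2 + 684/7q - 46/7 → -152/7q^2 + 1200/7q - 2368/7
  leading term q^2: subtract (304/273)·h_4 from -152/7q^2 + 1200/7q - 2368/7 → 144/13q - 576/13
  leading term q: no divisor's leading term divides it; move 144/13q to the remainder.
  leading term 1: no divisor's leading term divides it; move -576/13 to the remainder.
  remainder 144/13q - 576/13 ≠ 0; add h_5 = 144/13q - 576/13 to the basis.

S(f_2,f_3): lcm = p^2. S = 10/7pq - 3/7p + 7/2q^2 - 466/7.
  leading term pq: subtract (-10/7q)·f_1 from 10/7pq - 3/7p + 7/2q^2 - 466/7 → -3/7p - 31/14q^2 + 180/7q - 466/7
  leading term p: subtract (3/7)·f_1 from -3/7p - 31/14q^2 + 180/7q - 466/7 → -31/14q^2 + 192/7q - 520/7
  leading term q^2: subtract (31/273)·h_4 from -31/14q^2 + 192/7q - 520/7 → 144/13q - 576/13
  leading term q: subtract (1)·h_5 from 144/13q - 576/13 → 0
  remainder 0.

S(f_1,h_4): leading monomials are coprime, so the S-polynomial reduces to 0 (Buchberger's first criterion).
S(f_2,h_4): leading monomials are coprime, so the S-polynomial reduces to 0 (Buchberger's first criterion).
S(f_3,h_4): leading monomials are coprime, so the S-polynomial reduces to 0 (Buchberger's first criterion).
S(f_1,h_5): leading monomials are coprime, so the S-polynomial reduces to 0 (Buchberger's first criterion).
S(f_2,h_5): leading monomials are coprime, so the S-polynomial reduces to 0 (Buchberger's first criterion).
S(f_3,h_5): leading monomials are coprime, so the S-polynomial reduces to 0 (Buchberger's first criterion).
S(h_4,h_5): lcm = q^2. S = -44/13q + 176/13.
  leading term q: subtract (-11/36)·h_5 from -44/13q + 176/13 → 0
  remainder 0.

Every S-polynomial of the final basis reduces to 0, so we have a Gröbner basis.
Inter-reduce: drop elements whose leading term is divisible by another's, tail-reduce, and make monic.
Reduced Gröbner basis: {p - 2, q - 4}.

Since the basis is lex-ordered, q - 4 is univariate in q. Its roots are {4}. Back-substituting each root into the other basis elements fixes the other coordinates.
  q = 4: the earlier basis element becomes p - 2 = 0, giving p = 2 — point (2, 4).
Substituting each solution back into the original system confirms all equations vanish.

{(2, 4)}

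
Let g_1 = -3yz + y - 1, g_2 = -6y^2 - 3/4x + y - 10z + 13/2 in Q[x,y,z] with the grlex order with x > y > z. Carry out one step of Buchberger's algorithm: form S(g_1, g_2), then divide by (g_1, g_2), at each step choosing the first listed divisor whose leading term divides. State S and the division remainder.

lcm(LM(g_1), LM(g_2)) = y^2z.
S = (lcm/LT(g_1))·g_1 − (lcm/LT(g_2))·g_2 = -1/8xz - 1/3y^2 + 1/6yz - 5/3z^2 + 1/3y + 13/12z.
Reduce S modulo (g_1, g_2) in that order:
  leading term xz: no divisor's leading term divides it; move -1/8xz to the remainder.
  leading term y^2: subtract (1/18)·g_2 from -1/3y^2 + 1/6yz - 5/3z^2 + 1/3y + 13/12z → 1/6yz - 5/3z^2 + 1/24x + 5/18y + 59/36z - 13/36
  leading term yz: subtract (-1/18)·g_1 from 1/6yz - 5/3z^2 + 1/24x + 5/18y + 59/36z - 13/36 → -5/3z^2 + 1/24x + 1/3y + 59/36z - 5/12
  leading term z^2: no divisor's leading term divides it; move -5/3z^2 to the remainder.
  leading term x: no divisor's leading term divides it; move 1/24x to the remainder.
  leading term y: no divisor's leading term divides it; move 1/3y to the remainder.
  leading term z: no divisor's leading term divides it; move 59/36z to the remainder.
  leading term 1: no divisor's leading term divides it; move -5/12 to the remainder.
The remainder -1/8xz - 5/3z^2 + 1/24x + 1/3y + 59/36z - 5/12 is nonzero, so it would be added as the next basis element.

S(g_1, g_2) = -1/8xz - 1/3y^2 + 1/6yz - 5/3z^2 + 1/3y + 13/12z; remainder on division = -1/8xz - 5/3z^2 + 1/24x + 1/3y + 59/36z - 5/12.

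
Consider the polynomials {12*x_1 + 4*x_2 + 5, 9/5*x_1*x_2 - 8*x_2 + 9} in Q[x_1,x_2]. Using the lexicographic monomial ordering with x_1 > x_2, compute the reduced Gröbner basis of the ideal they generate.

This is the nonlinear analogue of row-reducing a linear system.

f_1 = 12*x_1 + 4*x_2 + 5, LT = x_1.
f_2 = 9/5*x_1*x_2 - 8*x_2 + 9, LT = x_1*x_2.

S(f_1,f_2): lcm = x_1*x_2. S = 1/3*x_2**2 + 175/36*x_2 - 5.
  leading term x_2**2: no divisor's leading term divides it; move 1/3*x_2**2 to the remainder.
  leading term x_2: no divisor's leading term divides it; move 175/36*x_2 to the remainder.
  leading term 1: no divisor's leading term divides it; move -5 to the remainder.
  remainder 1/3*x_2**2 + 175/36*x_2 - 5 ≠ 0; add g_3 = 1/3*x_2**2 + 175/36*x_2 - 5 to the basis.

S(f_1,g_3): leading monomials are coprime, so the S-polynomial reduces to 0 (Buchberger's first criterion).
S(f_2,g_3): lcm = x_1*x_2**2. S = -175/12*x_1*x_2 + 15*x_1 - 40/9*x_2**2 + 5*x_2.
  leading term x_1*x_2: subtract (-175/144*x_2)·f_1 from -175/12*x_1*x_2 + 15*x_1 - 40/9*x_2**2 + 5*x_2 → 15*x_1 + 5/12*x_2**2 + 1595/144*x_2
  leading term x_1: subtract (5/4)·f_1 from 15*x_1 + 5/12*x_2**2 + 1595/144*x_2 → 5/12*x_2**2 + 875/144*x_2 - 25/4
  leading term x_2**2: subtract (5/4)·g_3 from 5/12*x_2**2 + 875/144*x_2 - 25/4 → 0
  remainder 0.

Every S-polynomial of the final basis reduces to 0, so we have a Gröbner basis.
Inter-reduce: drop elements whose leading term is divisible by another's, tail-reduce, and make monic.

G = {x_1 + 1/3*x_2 + 5/12, x_2**2 + 175/12*x_2 - 15}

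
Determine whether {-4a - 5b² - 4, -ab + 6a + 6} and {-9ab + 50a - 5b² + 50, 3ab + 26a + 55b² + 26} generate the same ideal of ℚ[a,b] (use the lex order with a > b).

Since reduced Gröbner bases are canonical representatives of ideals under a given ordering, it suffices to compute and compare them.
Buchberger on the first generating set:
f_1 = -4a - 5b² - 4, LT = a.
f_2 = -ab + 6a + 6, LT = ab.

S(f_1,f_2): lcm = ab. S = 6a + 5/4b³ + b + 6.
  leading term a: subtract (-3/2)·f_1 from 6a + 5/4b³ + b + 6 → 5/4b³ - 15/2b² + b
  leading term b³: no divisor's leading term divides it; move 5/4b³ to the remainder.
  leading term b²: no divisor's leading term divides it; move -15/2b² to the remainder.
  leading term b: no divisor's leading term divides it; move b to the remainder.
  remainder 5/4b³ - 15/2b² + b ≠ 0; add g_3 = 5/4b³ - 15/2b² + b to the basis.

The other S-polynomials (S(f_1,g_3), S(f_2,g_3)) all reduce to 0 modulo the current basis, so we have a Gröbner basis.
Inter-reduce: drop elements whose leading term is divisible by another's, tail-reduce, and make monic.
Reduced Gröbner basis: {a + 5/4b² + 1, b³ - 6b² + ⅘b}.

Buchberger on the second generating set:
h_1 = -9ab + 50a - 5b² + 50, LT = ab.
h_2 = 3ab + 26a + 55b² + 26, LT = ab.

S(h_1,h_2): lcm = ab. S = -128/9a - 160/9b² - 128/9.
  leading term a: no divisor's leading term divides it; move -128/9a to the remainder.
  leading term b²: no divisor's leading term divides it; move -160/9b² to the remainder.
  leading term 1: no divisor's leading term divides it; move -128/9 to the remainder.
  remainder -128/9a - 160/9b² - 128/9 ≠ 0; add k_3 = -128/9a - 160/9b² - 128/9 to the basis.

S(h_1,k_3): lcm = ab. S = -50/9a - 5/4b³ + 5/9b² - b - 50/9.
  leading term a: subtract (25/64)·k_3 from -50/9a - 5/4b³ + 5/9b² - b - 50/9 → -5/4b³ + 15/2b² - b
  leading term b³: no divisor's leading term divides it; move -5/4b³ to the remainder.
  leading term b²: no divisor's leading term divides it; move 15/2b² to the remainder.
  leading term b: no divisor's leading term divides it; move -b to the remainder.
  remainder -5/4b³ + 15/2b² - b ≠ 0; add k_4 = -5/4b³ + 15/2b² - b to the basis.

The other S-polynomials (S(h_2,k_3), S(h_1,k_4), S(h_2,k_4), S(k_3,k_4)) all reduce to 0 modulo the current basis, so we have a Gröbner basis.
Inter-reduce: drop elements whose leading term is divisible by another's, tail-reduce, and make monic.
Reduced Gröbner basis: {a + 5/4b² + 1, b³ - 6b² + ⅘b}.

The two bases agree; hence the ideals are identical.
The choice of monomial ordering does not affect the verdict — as long as both bases are computed under the same ordering, their equality decides ideal equality.

Yes, the ideals are equal.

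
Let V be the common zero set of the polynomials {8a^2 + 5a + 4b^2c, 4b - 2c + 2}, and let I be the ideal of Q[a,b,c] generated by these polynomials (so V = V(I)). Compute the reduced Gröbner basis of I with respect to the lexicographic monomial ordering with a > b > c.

G = {a^2 + 5/8a + 1/8c^3 - 1/4c^2 + 1/8c, b - 1/2c + 1/2}

f_1 = 8a^2 + 5a + 4b^2c, LT = a^2.
f_2 = 4b - 2c + 2, LT = b.

The S-polynomials (S(f_1,f_2)) all reduce to 0 modulo the current basis, so we have a Gröbner basis.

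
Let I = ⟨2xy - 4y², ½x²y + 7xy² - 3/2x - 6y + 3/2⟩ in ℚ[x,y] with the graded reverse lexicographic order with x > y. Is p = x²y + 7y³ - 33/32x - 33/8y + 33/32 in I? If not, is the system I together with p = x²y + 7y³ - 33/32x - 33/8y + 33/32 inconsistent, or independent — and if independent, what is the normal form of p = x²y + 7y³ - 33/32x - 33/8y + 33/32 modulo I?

First compute the reduced Gröbner basis of I by Buchberger's algorithm.
f_1 = 2xy - 4y², LT = xy.
f_2 = ½x²y + 7xy² - 3/2x - 6y + 3/2, LT = x²y.

S(f_1,f_2): lcm = x²y. S = -16xy² + 3x + 12y - 3.
  reduce S modulo (f_1, f_2):
  remainder -32y³ + 3x + 12y - 3 ≠ 0; add h_3 = -32y³ + 3x + 12y - 3 to the basis.

S(f_1,h_3): lcm = xy³. S = -2y⁴ + 3/32x² + ⅜xy - 3/32x.
  reduce S modulo (f_1, f_2, h_3):
  remainder 3/32x² - ⅜y² - 3/32x + 3/16y ≠ 0; add h_4 = 3/32x² - ⅜y² - 3/32x + 3/16y to the basis.

The other S-polynomials (S(f_2,h_3), S(f_1,h_4), S(f_2,h_4), S(h_3,h_4)) all reduce to 0 modulo the current basis, so we have a Gröbner basis.
Inter-reduce: drop elements whose leading term is divisible by another's, tail-reduce, and make monic.
Reduced Gröbner basis: {y³ - 3/32x - ⅜y + 3/32, x² - 4y² - x + 2y, xy - 2y²}.
Label its elements g_1 = y³ - 3/32x - ⅜y + 3/32, g_2 = x² - 4y² - x + 2y, g_3 = xy - 2y².

Reduce p = x²y + 7y³ - 33/32x - 33/8y + 33/32 modulo G:
  leading term x²y: subtract (y)·g_2 from x²y + 7y³ - 33/32x - 33/8y + 33/32 → 11y³ + xy - 2y² - 33/32x - 33/8y + 33/32
  leading term y³: subtract (11)·g_1 from 11y³ + xy - 2y² - 33/32x - 33/8y + 33/32 → xy - 2y²
  leading term xy: subtract (1)·g_3 from xy - 2y² → 0
  normal form = 0.
Since the normal form is 0, p ∈ I.

x²y + 7y³ - 33/32x - 33/8y + 33/32 lies in I (it reduces to 0).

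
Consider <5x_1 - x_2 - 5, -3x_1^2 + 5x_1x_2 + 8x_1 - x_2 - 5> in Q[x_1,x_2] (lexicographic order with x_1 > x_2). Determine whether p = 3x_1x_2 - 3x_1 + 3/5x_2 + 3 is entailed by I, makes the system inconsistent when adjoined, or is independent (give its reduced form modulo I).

3x_1x_2 - 3x_1 + 3/5x_2 + 3 lies in I (it reduces to 0).

First compute the reduced Gröbner basis of I by Buchberger's algorithm.
f_1 = 5x_1 - x_2 - 5, LT = x_1.
f_2 = -3x_1^2 + 5x_1x_2 + 8x_1 - x_2 - 5, LT = x_1^2.

S(f_1,f_2): lcm = x_1^2. S = 22/15x_1x_2 + 5/3x_1 - 1/3x_2 - 5/3.
  reduce S modulo (f_1, f_2):
  remainder 22/75x_2^2 + 22/15x_2 ≠ 0; add h_3 = 22/75x_2^2 + 22/15x_2 to the basis.

The other S-polynomials (S(f_1,h_3), S(f_2,h_3)) all reduce to 0 modulo the current basis, so we have a Gröbner basis.
Inter-reduce: drop elements whose leading term is divisible by another's, tail-reduce, and make monic.
Reduced Gröbner basis: {x_1 - 1/5x_2 - 1, x_2^2 + 5x_2}.
Label its elements g_1 = x_1 - 1/5x_2 - 1, g_2 = x_2^2 + 5x_2.

Reduce p = 3x_1x_2 - 3x_1 + 3/5x_2 + 3 modulo G:
  leading term x_1x_2: subtract (3x_2)·g_1 from 3x_1x_2 - 3x_1 + 3/5x_2 + 3 → -3x_1 + 3/5x_2^2 + 18/5x_2 + 3
  leading term x_1: subtract (-3)·g_1 from -3x_1 + 3/5x_2^2 + 18/5x_2 + 3 → 3/5x_2^2 + 3x_2
  leading term x_2^2: subtract (3/5)·g_2 from 3/5x_2^2 + 3x_2 → 0
  normal form = 0.
Since the normal form is 0, p ∈ I.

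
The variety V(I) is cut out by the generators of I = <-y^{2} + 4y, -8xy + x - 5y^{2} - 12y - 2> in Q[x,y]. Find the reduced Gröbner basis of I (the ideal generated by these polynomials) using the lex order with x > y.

G = {x + \tfrac{48}{31}y - 2, y^{2} - 4y}

f_1 = -y^{2} + 4y, LT = y^{2}.
f_2 = -8xy + x - 5y^{2} - 12y - 2, LT = xy.

S(f_1,f_2): lcm = xy^{2}. S = -\tfrac{31}{8}xy - \tfrac{5}{8}y^{3} - \tfrac{3}{2}y^{2} - \tfrac{1}{4}y.
  leading term xy: subtract (\tfrac{31}{64})·f_2 from -\tfrac{31}{8}xy - \tfrac{5}{8}y^{3} - \tfrac{3}{2}y^{2} - \tfrac{1}{4}y → -\tfrac{31}{64}x - \tfrac{5}{8}y^{3} + \tfrac{59}{64}y^{2} + \tfrac{89}{16}y + \tfrac{31}{32}
  leading term x: no divisor's leading term divides it; move -\tfrac{31}{64}x to the remainder.
  leading term y^{3}: subtract (\tfrac{5}{8}y)·f_1 from -\tfrac{5}{8}y^{3} + \tfrac{59}{64}y^{2} + \tfrac{89}{16}y + \tfrac{31}{32} → -\tfrac{101}{64}y^{2} + \tfrac{89}{16}y + \tfrac{31}{32}
  leading term y^{2}: subtract (\tfrac{101}{64})·f_1 from -\tfrac{101}{64}y^{2} + \tfrac{89}{16}y + \tfrac{31}{32} → -\tfrac{3}{4}y + \tfrac{31}{32}
  leading term y: no divisor's leading term divides it; move -\tfrac{3}{4}y to the remainder.
  leading term 1: no divisor's leading term divides it; move \tfrac{31}{32} to the remainder.
  remainder -\tfrac{31}{64}x - \tfrac{3}{4}y + \tfrac{31}{32} ≠ 0; add g_3 = -\tfrac{31}{64}x - \tfrac{3}{4}y + \tfrac{31}{32} to the basis.

The other S-polynomials (S(f_1,g_3), S(f_2,g_3)) all reduce to 0 modulo the current basis, so we have a Gröbner basis.
Inter-reduce: drop elements whose leading term is divisible by another's, tail-reduce, and make monic.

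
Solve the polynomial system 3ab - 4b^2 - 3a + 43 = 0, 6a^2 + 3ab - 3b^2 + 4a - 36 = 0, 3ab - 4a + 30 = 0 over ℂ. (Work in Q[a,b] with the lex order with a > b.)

{(3, -2)}

Compute a lex Gröbner basis by Buchberger's algorithm.
f_1 = 3ab - 3a - 4b^2 + 43, LT = ab.
f_2 = 6a^2 + 3ab + 4a - 3b^2 - 36, LT = a^2.
f_3 = 3ab - 4a + 30, LT = ab.

S(f_1,f_2): lcm = a^2b. S = -a^2 - 11/6ab^2 - 2/3ab + 43/3a + 1/2b^3 + 6b.
  leading term a^2: subtract (-1/6)·f_2 from -a^2 - 11/6ab^2 - 2/3ab + 43/3a + 1/2b^3 + 6b → -11/6ab^2 - 1/6ab + 15a + 1/2b^3 - 1/2b^2 + 6b - 6
  leading term ab^2: subtract (-11/18b)·f_1 from -11/6ab^2 - 1/6ab + 15a + 1/2b^3 - 1/2b^2 + 6b - 6 → -2ab + 15a - 35/18b^3 - 1/2b^2 + 581/18b - 6
  leading term ab: subtract (-2/3)·f_1 from -2ab + 15a - 35/18b^3 - 1/2b^2 + 581/18b - 6 → 13a - 35/18b^3 - 19/6b^2 + 581/18b + 68/3
  leading term a: no divisor's leading term divides it; move 13a to the remainder.
  leading term b^3: no divisor's leading term divides it; move -35/18b^3 to the remainder.
  leading term b^2: no divisor's leading term divides it; move -19/6b^2 to the remainder.
  leading term b: no divisor's leading term divides it; move 581/18b to the remainder.
  leading term 1: no divisor's leading term divides it; move 68/3 to the remainder.
  remainder 13a - 35/18b^3 - 19/6b^2 + 581/18b + 68/3 ≠ 0; add h_4 = 13a - 35/18b^3 - 19/6b^2 + 581/18b + 68/3 to the basis.

S(f_1,f_3): lcm = ab. S = 1/3a - 4/3b^2 + 13/3.
  leading term a: subtract (1/39)·h_4 from 1/3a - 4/3b^2 + 13/3 → 35/702b^3 - 293/234b^2 - 581/702b + 439/117
  leading term b^3: no divisor's leading term divides it; move 35/702b^3 to the remainder.
  leading term b^2: no divisor's leading term divides it; move -293/234b^2 to the remainder.
  leading term b: no divisor's leading term divides it; move -581/702b to the remainder.
  leading term 1: no divisor's leading term divides it; move 439/117 to the remainder.
  remainder 35/702b^3 - 293/234b^2 - 581/702b + 439/117 ≠ 0; add h_5 = 35/702b^3 - 293/234b^2 - 581/702b + 439/117 to the basis.

S(f_2,f_3): lcm = a^2b. S = 4/3a^2 + 1/2ab^2 + 2/3ab - 10a - 1/2b^3 - 6b.
  leading term a^2: subtract (2/9)·f_2 from 4/3a^2 + 1/2ab^2 + 2/3ab - 10a - 1/2b^3 - 6b → 1/2ab^2 - 98/9a - 1/2b^3 + 2/3b^2 - 6b + 8
  leading term ab^2: subtract (1/6b)·f_1 from 1/2ab^2 - 98/9a - 1/2b^3 + 2/3b^2 - 6b + 8 → 1/2ab - 98/9a + 1/6b^3 + 2/3b^2 - 79/6b + 8
  leading term ab: subtract (1/6)·f_1 from 1/2ab - 98/9a + 1/6b^3 + 2/3b^2 - 79/6b + 8 → -187/18a + 1/6b^3 + 4/3b^2 - 79/6b + 5/6
  leading term a: subtract (-187/234)·h_4 from -187/18a + 1/6b^3 + 4/3b^2 - 79/6b + 5/6 → -5843/4212b^3 - 1681/1404b^2 + 53189/4212b + 13301/702
  leading term b^3: subtract (-5843/210)·h_5 from -5843/4212b^3 - 1681/1404b^2 + 53189/4212b + 13301/702 → -22703/630b^2 - 52/5b + 38854/315
  leading term b^2: no divisor's leading term divides it; move -22703/630b^2 to the remainder.
  leading term b: no divisor's leading term divides it; move -52/5b to the remainder.
  leading term 1: no divisor's leading term divides it; move 38854/315 to the remainder.
  remainder -22703/630b^2 - 52/5b + 38854/315 ≠ 0; add h_6 = -22703/630b^2 - 52/5b + 38854/315 to the basis.

S(f_1,h_4): lcm = ab. S = -a + 35/234b^4 + 19/78b^3 - 893/234b^2 - 68/39b + 43/3.
  leading term a: subtract (-1/13)·h_4 from -a + 35/234b^4 + 19/78b^3 - 893/234b^2 - 68/39b + 43/3 → 35/234b^4 + 11/117b^3 - 475/117b^2 + 173/234b + 209/13
  leading term b^4: subtract (3b)·h_5 from 35/234b^4 + 11/117b^3 - 475/117b^2 + 173/234b + 209/13 → 901/234b^3 - 41/26b^2 - 2461/234b + 209/13
  leading term b^3: subtract (2703/35)·h_5 from 901/234b^3 - 41/26b^2 - 2461/234b + 209/13 → 9988/105b^2 + 267/5b - 28738/105
  leading term b^2: subtract (-59928/22703)·h_6 from 9988/105b^2 + 267/5b - 28738/105 → 589089/22703b + 1178178/22703
  leading term b: no divisor's leading term divides it; move 589089/22703b to the remainder.
  leading term 1: no divisor's leading term divides it; move 1178178/22703 to the remainder.
  remainder 589089/22703b + 1178178/22703 ≠ 0; add h_7 = 589089/22703b + 1178178/22703 to the basis.

The other S-polynomials (S(f_2,h_4), S(f_3,h_4), S(f_1,h_5), S(f_2,h_5), S(f_3,h_5), S(h_4,h_5), S(f_1,h_6), S(f_2,h_6), S(f_3,h_6), S(h_4,h_6), S(h_5,h_6), S(f_1,h_7), S(f_2,h_7), S(f_3,h_7), S(h_4,h_7), S(h_5,h_7), S(h_6,h_7)) all reduce to 0 modulo the current basis, so we have a Gröbner basis.
Inter-reduce: drop elements whose leading term is divisible by another's, tail-reduce, and make monic.
Reduced Gröbner basis: {a - 3, b + 2}.

From the last basis element, b + 2 = 0, so b takes values in {-2}. Each choice, substituted upward through the basis, yields the corresponding point(s) of the solution set.
  b = -2: the earlier basis element becomes a - 3 = 0, giving a = 3 — point (3, -2).
This is the nonlinear analogue of row-reducing a linear system.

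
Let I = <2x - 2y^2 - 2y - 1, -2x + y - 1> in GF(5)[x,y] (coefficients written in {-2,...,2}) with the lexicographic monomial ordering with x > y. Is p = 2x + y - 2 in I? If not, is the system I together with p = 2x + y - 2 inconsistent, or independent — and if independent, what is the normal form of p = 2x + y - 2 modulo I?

First compute the reduced Gröbner basis of I by Buchberger's algorithm.
f_1 = 2x - 2y^2 - 2y - 1, LT = x.
f_2 = -2x + y - 1, LT = x.

S(f_1,f_2): lcm = x. S = -y^2 + 2y - 1.
  leading term y^2: no divisor's leading term divides it; move -y^2 to the remainder.
  leading term y: no divisor's leading term divides it; move 2y to the remainder.
  leading term 1: no divisor's leading term divides it; move -1 to the remainder.
  remainder -y^2 + 2y - 1 ≠ 0; add h_3 = -y^2 + 2y - 1 to the basis.

The other S-polynomials (S(f_1,h_3), S(f_2,h_3)) all reduce to 0 modulo the current basis, so we have a Gröbner basis.
Inter-reduce: drop elements whose leading term is divisible by another's, tail-reduce, and make monic.
Reduced Gröbner basis: {x + 2y - 2, y^2 - 2y + 1}.
Label its elements g_1 = x + 2y - 2, g_2 = y^2 - 2y + 1.

Reduce p = 2x + y - 2 modulo G:
  leading term x: subtract (2)·g_1 from 2x + y - 2 → 2y + 2
  leading term y: no divisor's leading term divides it; move 2y to the remainder.
  leading term 1: no divisor's leading term divides it; move 2 to the remainder.
  normal form = 2y + 2.
The normal form is nonzero, so p ∉ I. Since p minus its normal form lies in I, I + (p) = I + (r) where r = 2y + 2; decide whether this ideal is the whole ring.
Run Buchberger on G together with r (pairs among the g_i already reduce to 0 since G is a Gröbner basis):
g_1 = x + 2y - 2, LT = x.
g_2 = y^2 - 2y + 1, LT = y^2.
r = 2y + 2, LT = y.

S(g_2,r): lcm = y^2. S = 2y + 1.
  leading term y: subtract (1)·r from 2y + 1 → -1
  leading term 1: no divisor's leading term divides it; move -1 to the remainder.
  remainder -1 ≠ 0; add m_4 = -1 to the basis.

The other S-polynomials (S(g_1,g_2), S(g_1,r), S(g_1,m_4), S(g_2,m_4), S(r,m_4)) all reduce to 0 modulo the current basis, so we have a Gröbner basis.
Inter-reduce: drop elements whose leading term is divisible by another's, tail-reduce, and make monic.
Reduced Gröbner basis: {1}.
The reduced Gröbner basis of I + (p) is {1}: the ideal is the whole ring, so the enlarged system has no common solution — adjoining p is inconsistent.

Adjoining 2x + y - 2 makes the ideal the whole ring: the system is inconsistent.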